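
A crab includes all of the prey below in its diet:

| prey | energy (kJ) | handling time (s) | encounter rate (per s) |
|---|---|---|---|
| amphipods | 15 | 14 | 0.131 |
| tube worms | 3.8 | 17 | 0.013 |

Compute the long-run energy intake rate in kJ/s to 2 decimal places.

0.66 kJ/s

R = Σλ_iE_i / (1 + Σλ_ih_i)
Numerator: 0.131×15 + 0.013×3.8 = 2.014
Denominator: 1 + 0.131×14 + 0.013×17 = 3.055
R = 2.014/3.055 = 0.6594 kJ/s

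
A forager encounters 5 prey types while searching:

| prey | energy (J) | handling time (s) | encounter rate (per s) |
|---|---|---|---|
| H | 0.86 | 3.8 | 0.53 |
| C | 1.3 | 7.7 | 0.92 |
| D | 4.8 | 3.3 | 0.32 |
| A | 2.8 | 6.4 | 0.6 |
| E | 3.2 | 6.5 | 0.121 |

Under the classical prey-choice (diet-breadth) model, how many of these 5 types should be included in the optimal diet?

1

E/h in descending order: D 1.45, E 0.492, A 0.437, H 0.226, C 0.169 J/s. The optimal diet is the largest prefix of this list for which every included type satisfies E_i/h_i > R on the types above it.
Rate on top 1: 0.7471. E: 0.492 < 0.7471 → exclude; stop.
Optimal diet: D — 1 of 5 types.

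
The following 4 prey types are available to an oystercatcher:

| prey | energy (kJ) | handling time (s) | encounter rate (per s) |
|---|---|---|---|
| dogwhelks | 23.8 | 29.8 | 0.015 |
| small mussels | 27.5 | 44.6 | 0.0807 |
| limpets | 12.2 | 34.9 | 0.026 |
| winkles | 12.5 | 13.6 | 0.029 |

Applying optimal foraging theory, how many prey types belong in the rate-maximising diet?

E/h in descending order: winkles 0.919, dogwhelks 0.799, small mussels 0.617, limpets 0.35 kJ/s. The optimal diet is the largest prefix of this list for which every included type satisfies E_i/h_i > R on the types above it.
Rate on top 1: 0.26. dogwhelks: 0.799 > 0.26 → include.
Rate on top 2: 0.3907. small mussels: 0.617 > 0.3907 → include.
Rate on top 3: 0.5401. limpets: 0.35 < 0.5401 → exclude; stop.
Optimal diet: winkles, dogwhelks, small mussels — 3 of 4 types.

3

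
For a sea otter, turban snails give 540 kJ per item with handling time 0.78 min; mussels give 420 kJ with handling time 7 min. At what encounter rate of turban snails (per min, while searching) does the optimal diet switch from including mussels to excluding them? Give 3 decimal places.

0.122 per min

Drop mussels once their profitability E₂/h₂ falls below the rate achievable on turban snails alone: E₂/h₂ = λE₁/(1 + λh₁).
Solve for λ: λE₁h₂ = E₂(1 + λh₁) → λ(E₁h₂ − E₂h₁) = E₂ → λ = E₂/(E₁h₂ − E₂h₁).
λ = 420/(540×7 − 420×0.78) = 420/3452 = 0.1217 per min.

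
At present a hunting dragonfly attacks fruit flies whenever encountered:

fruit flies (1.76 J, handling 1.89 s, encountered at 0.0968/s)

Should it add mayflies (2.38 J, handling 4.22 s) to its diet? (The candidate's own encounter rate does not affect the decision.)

Yes

On fruit flies alone, R = ΣλE/(1+Σλh) = 0.1704/1.183 = 0.144 J/s.
Profitability of mayflies: 2.38/4.22 = 0.564 J/s.
Since 0.564 > R, including mayflies increases the long-run rate.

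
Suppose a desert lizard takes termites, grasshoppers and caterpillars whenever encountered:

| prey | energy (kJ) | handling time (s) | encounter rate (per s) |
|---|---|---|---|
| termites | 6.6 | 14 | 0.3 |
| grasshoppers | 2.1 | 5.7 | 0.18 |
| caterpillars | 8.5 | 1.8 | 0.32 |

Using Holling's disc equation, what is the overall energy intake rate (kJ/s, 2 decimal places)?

0.75 kJ/s

R = Σλ_iE_i / (1 + Σλ_ih_i)
Numerator: 0.3×6.6 + 0.18×2.1 + 0.32×8.5 = 5.078
Denominator: 1 + 0.3×14 + 0.18×5.7 + 0.32×1.8 = 6.802
R = 5.078/6.802 = 0.7465 kJ/s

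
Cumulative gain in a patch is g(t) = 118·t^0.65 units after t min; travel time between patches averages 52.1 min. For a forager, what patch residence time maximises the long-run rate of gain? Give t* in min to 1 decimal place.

96.8 min

Optimal t* satisfies g'(t*) = g(t*)/(T + t*).
g'(t) = 0.65·118·t^-0.35. Setting 0.65·118·t^-0.35 = 118·t^0.65/(52.1+t) gives 0.65(52.1+t) = t, so 0.35·t = 0.65×52.1.
t* = 0.65×52.1/0.35 = 96.76 min.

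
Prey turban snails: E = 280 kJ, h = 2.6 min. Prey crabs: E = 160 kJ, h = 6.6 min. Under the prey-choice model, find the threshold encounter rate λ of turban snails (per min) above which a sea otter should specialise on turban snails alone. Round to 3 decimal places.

0.112 per min

The zero-one rule: include crabs iff E₂/h₂ > λE₁/(1+λh₁). Equality gives the switch point.
λE₁h₂ = E₂ + λE₂h₁ ⇒ λ = E₂/(E₁h₂ − E₂h₁) = 160/(1848 − 416) = 0.1117 per min.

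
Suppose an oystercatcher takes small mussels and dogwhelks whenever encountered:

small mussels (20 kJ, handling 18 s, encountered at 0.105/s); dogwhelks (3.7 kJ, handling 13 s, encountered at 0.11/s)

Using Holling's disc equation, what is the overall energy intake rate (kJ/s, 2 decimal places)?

0.58 kJ/s

R = (0.105×20 + 0.11×3.7) / (1 + 0.105×18 + 0.11×13) = 2.507/4.32 = 0.5803 kJ/s.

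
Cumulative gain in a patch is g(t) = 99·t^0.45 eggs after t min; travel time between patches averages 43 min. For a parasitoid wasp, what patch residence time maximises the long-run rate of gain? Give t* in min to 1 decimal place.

35.2 min

Optimal t* satisfies g'(t*) = g(t*)/(T + t*).
g'(t) = 0.45·99·t^-0.55. Setting 0.45·99·t^-0.55 = 99·t^0.45/(43+t) gives 0.45(43+t) = t, so 0.55·t = 0.45×43.
t* = 0.45×43/0.55 = 35.18 min.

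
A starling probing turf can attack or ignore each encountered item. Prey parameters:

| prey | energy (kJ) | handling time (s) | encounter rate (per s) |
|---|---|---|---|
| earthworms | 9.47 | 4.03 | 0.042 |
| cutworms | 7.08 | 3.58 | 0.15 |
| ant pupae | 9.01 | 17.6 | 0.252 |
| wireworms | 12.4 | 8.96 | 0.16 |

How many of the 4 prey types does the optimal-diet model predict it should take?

3

E/h in descending order: earthworms 2.35, cutworms 1.98, wireworms 1.38, ant pupae 0.512 kJ/s. The optimal diet is the largest prefix of this list for which every included type satisfies E_i/h_i > R on the types above it.
Rate on top 1: 0.3402. cutworms: 1.98 > 0.3402 → include.
Rate on top 2: 0.8555. wireworms: 1.38 > 0.8555 → include.
Rate on top 3: 1.097. ant pupae: 0.512 < 1.097 → exclude; stop.
Optimal diet: earthworms, cutworms, wireworms — 3 of 4 types.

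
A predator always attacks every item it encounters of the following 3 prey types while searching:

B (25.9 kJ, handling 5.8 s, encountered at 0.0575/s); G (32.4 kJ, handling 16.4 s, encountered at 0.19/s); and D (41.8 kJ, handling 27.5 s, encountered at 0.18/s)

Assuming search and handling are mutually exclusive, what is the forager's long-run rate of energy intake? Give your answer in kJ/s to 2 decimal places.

R = (0.0575×25.9 + 0.19×32.4 + 0.18×41.8) / (1 + 0.0575×5.8 + 0.19×16.4 + 0.18×27.5) = 15.17/9.399 = 1.614 kJ/s.

1.61 kJ/s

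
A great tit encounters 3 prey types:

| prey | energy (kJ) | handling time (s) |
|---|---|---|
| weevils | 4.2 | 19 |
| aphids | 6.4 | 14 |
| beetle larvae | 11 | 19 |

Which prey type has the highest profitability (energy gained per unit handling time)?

In descending order of E/h:
beetle larvae: 11/19 = 0.579 kJ/s
aphids: 6.4/14 = 0.457 kJ/s
weevils: 4.2/19 = 0.221 kJ/s

beetle larvae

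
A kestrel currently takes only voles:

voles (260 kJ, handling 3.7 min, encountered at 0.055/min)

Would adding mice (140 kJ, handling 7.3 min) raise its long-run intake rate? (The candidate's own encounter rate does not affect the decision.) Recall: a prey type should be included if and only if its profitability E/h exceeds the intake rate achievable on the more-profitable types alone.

On voles alone, R = ΣλE/(1+Σλh) = 14.3/1.204 = 11.88 kJ/min.
Profitability of mice: 140/7.3 = 19.18 kJ/min.
19.18 > 11.88, so adding mice raises the average — include it.

Yes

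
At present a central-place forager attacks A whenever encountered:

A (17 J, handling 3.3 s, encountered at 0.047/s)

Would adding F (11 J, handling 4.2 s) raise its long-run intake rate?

On A alone, R = ΣλE/(1+Σλh) = 0.799/1.155 = 0.6917 J/s.
Profitability of F: 11/4.2 = 2.619 J/s.
Since 2.619 > R, including F increases the long-run rate.

Yes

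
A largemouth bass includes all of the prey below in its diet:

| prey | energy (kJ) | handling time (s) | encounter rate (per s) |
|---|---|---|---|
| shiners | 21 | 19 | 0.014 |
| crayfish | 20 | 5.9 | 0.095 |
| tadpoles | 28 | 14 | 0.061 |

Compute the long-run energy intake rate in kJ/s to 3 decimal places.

1.456 kJ/s

R = (0.014×21 + 0.095×20 + 0.061×28) / (1 + 0.014×19 + 0.095×5.9 + 0.061×14) = 3.902/2.68 = 1.456 kJ/s.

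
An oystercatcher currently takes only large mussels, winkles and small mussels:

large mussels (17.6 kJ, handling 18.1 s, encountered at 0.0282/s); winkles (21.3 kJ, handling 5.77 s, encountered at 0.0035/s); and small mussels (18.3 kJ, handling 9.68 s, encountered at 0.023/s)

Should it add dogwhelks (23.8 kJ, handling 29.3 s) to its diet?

Yes

Intake rate on the current diet: R = (0.0282×17.6 + 0.0035×21.3 + 0.023×18.3) / (1 + 0.0282×18.1 + 0.0035×5.77 + 0.023×9.68) = 0.9918/1.753 = 0.5657 kJ/s.
Profitability of dogwhelks: 23.8/29.3 = 0.8123 kJ/s.
Since 0.8123 > R, including dogwhelks increases the long-run rate.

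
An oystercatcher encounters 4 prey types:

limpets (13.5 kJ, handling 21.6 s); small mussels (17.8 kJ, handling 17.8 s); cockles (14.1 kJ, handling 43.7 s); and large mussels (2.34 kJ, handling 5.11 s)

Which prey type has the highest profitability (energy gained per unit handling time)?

Profitability E/h (kJ/s): limpets = 13.5/21.6 = 0.625, small mussels = 17.8/17.8 = 1, cockles = 14.1/43.7 = 0.323, large mussels = 2.34/5.11 = 0.458.
Ranked: small mussels > limpets > large mussels > cockles.

small mussels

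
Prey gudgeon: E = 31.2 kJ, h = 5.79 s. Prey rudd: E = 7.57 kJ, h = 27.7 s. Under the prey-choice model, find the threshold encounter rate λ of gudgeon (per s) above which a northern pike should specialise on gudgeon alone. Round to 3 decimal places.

0.009 per s

The zero-one rule: include rudd iff E₂/h₂ > λE₁/(1+λh₁). Equality gives the switch point.
λE₁h₂ = E₂ + λE₂h₁ ⇒ λ = E₂/(E₁h₂ − E₂h₁) = 7.57/(864.2 − 43.83) = 0.009227 per s.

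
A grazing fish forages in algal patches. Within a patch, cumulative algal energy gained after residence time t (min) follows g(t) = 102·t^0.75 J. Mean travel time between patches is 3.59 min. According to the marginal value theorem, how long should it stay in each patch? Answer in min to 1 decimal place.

Maximise g(t)/(T+t): set derivative to zero → g'(t)(T+t) = g(t).
g'(t) = 0.75·102·t^-0.25. Setting 0.75·102·t^-0.25 = 102·t^0.75/(3.59+t) gives 0.75(3.59+t) = t, so 0.25·t = 0.75×3.59.
t* = 0.75×3.59/0.25 = 10.77 min.

10.8 min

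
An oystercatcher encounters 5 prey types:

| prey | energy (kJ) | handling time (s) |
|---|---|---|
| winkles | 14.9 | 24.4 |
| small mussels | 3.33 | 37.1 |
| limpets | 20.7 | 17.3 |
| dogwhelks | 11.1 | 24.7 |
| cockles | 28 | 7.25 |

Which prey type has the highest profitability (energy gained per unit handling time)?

Profitability E/h (kJ/s): winkles = 14.9/24.4 = 0.611, small mussels = 3.33/37.1 = 0.0898, limpets = 20.7/17.3 = 1.2, dogwhelks = 11.1/24.7 = 0.449, cockles = 28/7.25 = 3.86.
Ranked: cockles > limpets > winkles > dogwhelks > small mussels.

cockles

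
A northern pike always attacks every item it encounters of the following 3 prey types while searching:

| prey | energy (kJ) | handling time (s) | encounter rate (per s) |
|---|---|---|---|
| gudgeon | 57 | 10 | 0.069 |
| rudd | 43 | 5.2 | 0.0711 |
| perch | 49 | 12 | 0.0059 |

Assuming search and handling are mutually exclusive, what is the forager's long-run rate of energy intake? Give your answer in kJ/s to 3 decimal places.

3.417 kJ/s

R = (0.069×57 + 0.0711×43 + 0.0059×49) / (1 + 0.069×10 + 0.0711×5.2 + 0.0059×12) = 7.279/2.131 = 3.417 kJ/s.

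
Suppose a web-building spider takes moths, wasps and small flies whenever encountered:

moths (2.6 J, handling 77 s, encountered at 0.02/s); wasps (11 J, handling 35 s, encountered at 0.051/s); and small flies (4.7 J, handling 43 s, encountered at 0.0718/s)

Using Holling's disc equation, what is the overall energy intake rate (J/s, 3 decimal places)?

Energy encountered per unit search time: 0.02×2.6 + 0.051×11 + 0.0718×4.7 = 0.9505 J/s.
Handling time per unit search time: 0.02×77 + 0.051×35 + 0.0718×43 = 6.412.
Rate = 0.9505/(1 + 6.412) = 0.1282 J/s.

0.128 J/s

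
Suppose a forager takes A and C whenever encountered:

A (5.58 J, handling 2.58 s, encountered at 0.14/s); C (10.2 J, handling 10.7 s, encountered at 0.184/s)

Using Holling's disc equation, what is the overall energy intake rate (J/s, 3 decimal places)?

R = Σλ_iE_i / (1 + Σλ_ih_i)
Numerator: 0.14×5.58 + 0.184×10.2 = 2.658
Denominator: 1 + 0.14×2.58 + 0.184×10.7 = 3.33
R = 2.658/3.33 = 0.7982 J/s

0.798 J/s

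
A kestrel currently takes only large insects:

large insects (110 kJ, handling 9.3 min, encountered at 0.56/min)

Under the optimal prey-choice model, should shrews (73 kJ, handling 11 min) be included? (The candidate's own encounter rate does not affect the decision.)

Current rate: (0.56×110)/(1 + 0.56×9.3) = 9.923 kJ/min.
shrews: E/h = 73/11 = 6.636 kJ/min.
Since 6.636 < R, time spent handling shrews is better spent searching.

No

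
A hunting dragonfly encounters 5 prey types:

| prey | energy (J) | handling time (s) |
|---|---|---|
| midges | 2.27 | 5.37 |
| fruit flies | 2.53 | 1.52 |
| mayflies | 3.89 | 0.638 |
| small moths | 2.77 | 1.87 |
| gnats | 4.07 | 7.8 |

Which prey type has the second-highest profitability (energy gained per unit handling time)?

fruit flies

In descending order of E/h:
mayflies: 3.89/0.638 = 6.1 J/s
fruit flies: 2.53/1.52 = 1.66 J/s
small moths: 2.77/1.87 = 1.48 J/s
gnats: 4.07/7.8 = 0.522 J/s
midges: 2.27/5.37 = 0.423 J/s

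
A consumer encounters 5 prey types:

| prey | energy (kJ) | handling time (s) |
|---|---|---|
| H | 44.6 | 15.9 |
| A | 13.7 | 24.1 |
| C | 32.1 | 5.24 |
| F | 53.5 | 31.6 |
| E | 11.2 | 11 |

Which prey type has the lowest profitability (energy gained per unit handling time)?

A

Profitability E/h (kJ/s): H = 44.6/15.9 = 2.81, A = 13.7/24.1 = 0.568, C = 32.1/5.24 = 6.13, F = 53.5/31.6 = 1.69, E = 11.2/11 = 1.02.
Ranked: C > H > F > E > A.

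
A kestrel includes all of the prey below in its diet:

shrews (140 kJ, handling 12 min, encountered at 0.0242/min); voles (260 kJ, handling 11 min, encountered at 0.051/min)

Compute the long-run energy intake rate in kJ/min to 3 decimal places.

8.992 kJ/min

R = Σλ_iE_i / (1 + Σλ_ih_i)
Numerator: 0.0242×140 + 0.051×260 = 16.65
Denominator: 1 + 0.0242×12 + 0.051×11 = 1.851
R = 16.65/1.851 = 8.992 kJ/min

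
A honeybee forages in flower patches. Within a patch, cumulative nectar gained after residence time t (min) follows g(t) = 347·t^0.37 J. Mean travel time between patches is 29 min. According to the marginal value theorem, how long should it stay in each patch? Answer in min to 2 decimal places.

Maximise g(t)/(T+t): set derivative to zero → g'(t)(T+t) = g(t).
g'(t) = 0.37·347·t^-0.63. Setting 0.37·347·t^-0.63 = 347·t^0.37/(29+t) gives 0.37(29+t) = t, so 0.63·t = 0.37×29.
t* = 0.37×29/0.63 = 17.03 min.

17.03 min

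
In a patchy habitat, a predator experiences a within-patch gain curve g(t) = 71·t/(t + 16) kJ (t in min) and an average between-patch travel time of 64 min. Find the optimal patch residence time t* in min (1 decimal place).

32.0 min

Optimal t* satisfies g'(t*) = g(t*)/(T + t*).
g'(t) = 71·16/(t + 16)². Setting 71·16/(t+16)² = 71t/[(t+16)(64+t)] gives 16(64+t) = t(t+16), so t² = 16×64 = 1024.
t* = √1024 = 32 min.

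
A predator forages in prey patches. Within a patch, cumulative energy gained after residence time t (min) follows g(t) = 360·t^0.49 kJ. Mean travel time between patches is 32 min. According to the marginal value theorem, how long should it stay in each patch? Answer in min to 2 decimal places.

30.75 min

Maximise g(t)/(T+t): set derivative to zero → g'(t)(T+t) = g(t).
g'(t) = 0.49·360·t^-0.51. Setting 0.49·360·t^-0.51 = 360·t^0.49/(32+t) gives 0.49(32+t) = t, so 0.51·t = 0.49×32.
t* = 0.49×32/0.51 = 30.75 min.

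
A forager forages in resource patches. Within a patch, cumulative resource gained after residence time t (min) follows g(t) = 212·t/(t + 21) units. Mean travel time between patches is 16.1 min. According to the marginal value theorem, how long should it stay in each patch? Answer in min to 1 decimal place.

Maximise g(t)/(T+t): set derivative to zero → g'(t)(T+t) = g(t).
g'(t) = 212·21/(t + 21)². Setting 212·21/(t+21)² = 212t/[(t+21)(16.1+t)] gives 21(16.1+t) = t(t+21), so t² = 21×16.1 = 338.1.
t* = √338.1 = 18.39 min.

18.4 min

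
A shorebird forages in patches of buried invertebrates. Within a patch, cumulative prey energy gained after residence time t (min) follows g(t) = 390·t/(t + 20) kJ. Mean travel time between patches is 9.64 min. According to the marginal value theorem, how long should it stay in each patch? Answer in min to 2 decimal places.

By the marginal value theorem, leave when the instantaneous gain rate g'(t) equals the habitat-wide average g(t)/(T + t).
g'(t) = 390·20/(t + 20)². Setting 390·20/(t+20)² = 390t/[(t+20)(9.64+t)] gives 20(9.64+t) = t(t+20), so t² = 20×9.64 = 192.8.
t* = √192.8 = 13.89 min.

13.89 min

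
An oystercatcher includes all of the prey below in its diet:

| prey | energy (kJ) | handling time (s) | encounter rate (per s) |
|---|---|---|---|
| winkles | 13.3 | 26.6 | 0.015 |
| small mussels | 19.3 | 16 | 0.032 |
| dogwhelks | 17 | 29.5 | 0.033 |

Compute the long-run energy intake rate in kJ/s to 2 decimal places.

R = (0.015×13.3 + 0.032×19.3 + 0.033×17) / (1 + 0.015×26.6 + 0.032×16 + 0.033×29.5) = 1.378/2.885 = 0.4778 kJ/s.

0.48 kJ/s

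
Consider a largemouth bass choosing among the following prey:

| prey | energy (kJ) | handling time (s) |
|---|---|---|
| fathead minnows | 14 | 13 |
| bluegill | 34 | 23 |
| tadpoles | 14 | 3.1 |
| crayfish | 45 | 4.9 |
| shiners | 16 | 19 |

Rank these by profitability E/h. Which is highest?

In descending order of E/h:
crayfish: 45/4.9 = 9.18 kJ/s
tadpoles: 14/3.1 = 4.52 kJ/s
bluegill: 34/23 = 1.48 kJ/s
fathead minnows: 14/13 = 1.08 kJ/s
shiners: 16/19 = 0.842 kJ/s

crayfish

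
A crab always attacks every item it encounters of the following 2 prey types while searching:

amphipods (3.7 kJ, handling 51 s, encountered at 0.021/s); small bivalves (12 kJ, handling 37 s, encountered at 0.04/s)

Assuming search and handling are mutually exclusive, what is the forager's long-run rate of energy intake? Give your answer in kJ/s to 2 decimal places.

0.16 kJ/s

Energy encountered per unit search time: 0.021×3.7 + 0.04×12 = 0.5577 kJ/s.
Handling time per unit search time: 0.021×51 + 0.04×37 = 2.551.
Rate = 0.5577/(1 + 2.551) = 0.1571 kJ/s.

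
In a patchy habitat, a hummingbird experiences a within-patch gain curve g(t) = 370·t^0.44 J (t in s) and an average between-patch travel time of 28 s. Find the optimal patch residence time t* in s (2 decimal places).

Optimal t* satisfies g'(t*) = g(t*)/(T + t*).
g'(t) = 0.44·370·t^-0.56. Setting 0.44·370·t^-0.56 = 370·t^0.44/(28+t) gives 0.44(28+t) = t, so 0.56·t = 0.44×28.
t* = 0.44×28/0.56 = 22 s.

22.00 s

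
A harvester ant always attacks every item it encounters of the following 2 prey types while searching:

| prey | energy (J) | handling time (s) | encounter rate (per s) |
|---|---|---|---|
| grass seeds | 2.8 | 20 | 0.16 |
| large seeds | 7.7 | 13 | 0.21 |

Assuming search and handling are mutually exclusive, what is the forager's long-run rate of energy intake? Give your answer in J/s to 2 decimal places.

R = Σλ_iE_i / (1 + Σλ_ih_i)
Numerator: 0.16×2.8 + 0.21×7.7 = 2.065
Denominator: 1 + 0.16×20 + 0.21×13 = 6.93
R = 2.065/6.93 = 0.298 J/s

0.30 J/s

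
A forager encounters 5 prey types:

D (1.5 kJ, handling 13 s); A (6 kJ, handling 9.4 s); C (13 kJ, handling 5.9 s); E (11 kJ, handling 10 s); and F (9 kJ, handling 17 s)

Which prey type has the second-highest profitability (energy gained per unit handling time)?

E

Profitability E/h (kJ/s): D = 1.5/13 = 0.115, A = 6/9.4 = 0.638, C = 13/5.9 = 2.2, E = 11/10 = 1.1, F = 9/17 = 0.529.
Ranked: C > E > A > F > D.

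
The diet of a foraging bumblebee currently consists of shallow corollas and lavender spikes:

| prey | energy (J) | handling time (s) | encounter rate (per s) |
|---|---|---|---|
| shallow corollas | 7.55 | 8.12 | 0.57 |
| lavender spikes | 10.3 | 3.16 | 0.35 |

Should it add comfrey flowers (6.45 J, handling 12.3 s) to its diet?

Intake rate on the current diet: R = (0.57×7.55 + 0.35×10.3) / (1 + 0.57×8.12 + 0.35×3.16) = 7.909/6.734 = 1.174 J/s.
comfrey flowers: E/h = 6.45/12.3 = 0.5244 J/s.
0.5244 < 1.174, so adding comfrey flowers would lower the average — exclude it.

No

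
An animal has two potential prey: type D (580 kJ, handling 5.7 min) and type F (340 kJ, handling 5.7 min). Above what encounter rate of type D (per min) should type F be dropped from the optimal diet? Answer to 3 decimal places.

0.249 per min

The zero-one rule: include type F iff E₂/h₂ > λE₁/(1+λh₁). Equality gives the switch point.
λE₁h₂ = E₂ + λE₂h₁ ⇒ λ = E₂/(E₁h₂ − E₂h₁) = 340/(3306 − 1938) = 0.2485 per min.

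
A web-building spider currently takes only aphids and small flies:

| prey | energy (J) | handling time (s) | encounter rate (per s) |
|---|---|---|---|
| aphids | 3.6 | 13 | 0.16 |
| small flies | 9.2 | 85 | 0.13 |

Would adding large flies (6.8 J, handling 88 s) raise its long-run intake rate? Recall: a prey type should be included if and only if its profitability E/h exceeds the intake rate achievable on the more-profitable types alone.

No

Current rate: (0.16×3.6 + 0.13×9.2)/(1 + 0.16×13 + 0.13×85) = 0.1254 J/s.
large flies: E/h = 6.8/88 = 0.07727 J/s.
0.07727 < 0.1254, so adding large flies would lower the average — exclude it.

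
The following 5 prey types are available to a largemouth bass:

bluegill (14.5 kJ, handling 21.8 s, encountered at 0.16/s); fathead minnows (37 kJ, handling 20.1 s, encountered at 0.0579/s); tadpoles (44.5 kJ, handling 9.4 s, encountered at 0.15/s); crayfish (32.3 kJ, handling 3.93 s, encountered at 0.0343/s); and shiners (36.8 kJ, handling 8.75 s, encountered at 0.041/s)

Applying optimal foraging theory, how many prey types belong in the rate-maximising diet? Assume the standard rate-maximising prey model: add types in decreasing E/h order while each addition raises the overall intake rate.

Rank by E/h (kJ/s): crayfish 8.22, tadpoles 4.73, shiners 4.21, fathead minnows 1.84, bluegill 0.665. Include each in turn until the next type's E/h falls below the running intake rate.
Rate on top 1: 0.9763. tadpoles: 4.73 > 0.9763 → include.
Rate on top 2: 3.058. shiners: 4.21 > 3.058 → include.
Rate on top 3: 3.2. fathead minnows: 1.84 < 3.2 → exclude; stop.
Optimal diet: crayfish, tadpoles, shiners — 3 of 5 types.

3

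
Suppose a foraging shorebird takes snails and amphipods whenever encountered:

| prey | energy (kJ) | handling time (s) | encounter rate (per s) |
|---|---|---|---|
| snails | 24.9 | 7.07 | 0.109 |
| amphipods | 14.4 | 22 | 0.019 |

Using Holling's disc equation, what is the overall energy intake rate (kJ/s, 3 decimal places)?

1.365 kJ/s

Energy encountered per unit search time: 0.109×24.9 + 0.019×14.4 = 2.988 kJ/s.
Handling time per unit search time: 0.109×7.07 + 0.019×22 = 1.189.
Rate = 2.988/(1 + 1.189) = 1.365 kJ/s.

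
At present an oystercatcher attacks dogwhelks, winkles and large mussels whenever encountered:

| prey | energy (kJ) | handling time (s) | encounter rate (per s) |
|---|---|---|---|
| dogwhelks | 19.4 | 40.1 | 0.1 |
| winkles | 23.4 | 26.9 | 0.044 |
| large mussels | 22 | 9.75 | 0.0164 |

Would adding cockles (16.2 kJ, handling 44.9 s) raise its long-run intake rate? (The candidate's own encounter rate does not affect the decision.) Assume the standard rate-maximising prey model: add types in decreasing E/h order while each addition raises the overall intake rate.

Intake rate on the current diet: R = (0.1×19.4 + 0.044×23.4 + 0.0164×22) / (1 + 0.1×40.1 + 0.044×26.9 + 0.0164×9.75) = 3.33/6.354 = 0.5242 kJ/s.
Profitability of cockles: 16.2/44.9 = 0.3608 kJ/s.
Since 0.3608 < R, time spent handling cockles is better spent searching.

No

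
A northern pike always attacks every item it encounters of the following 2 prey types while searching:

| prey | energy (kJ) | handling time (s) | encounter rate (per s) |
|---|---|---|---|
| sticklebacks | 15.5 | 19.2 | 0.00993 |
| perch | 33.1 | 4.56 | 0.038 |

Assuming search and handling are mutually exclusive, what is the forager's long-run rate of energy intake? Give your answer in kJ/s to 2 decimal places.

R = Σλ_iE_i / (1 + Σλ_ih_i)
Numerator: 0.00993×15.5 + 0.038×33.1 = 1.412
Denominator: 1 + 0.00993×19.2 + 0.038×4.56 = 1.364
R = 1.412/1.364 = 1.035 kJ/s

1.04 kJ/s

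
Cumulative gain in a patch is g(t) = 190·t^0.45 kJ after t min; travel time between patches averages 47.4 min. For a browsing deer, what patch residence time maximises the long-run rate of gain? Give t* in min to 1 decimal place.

38.8 min

Maximise g(t)/(T+t): set derivative to zero → g'(t)(T+t) = g(t).
g'(t) = 0.45·190·t^-0.55. Setting 0.45·190·t^-0.55 = 190·t^0.45/(47.4+t) gives 0.45(47.4+t) = t, so 0.55·t = 0.45×47.4.
t* = 0.45×47.4/0.55 = 38.78 min.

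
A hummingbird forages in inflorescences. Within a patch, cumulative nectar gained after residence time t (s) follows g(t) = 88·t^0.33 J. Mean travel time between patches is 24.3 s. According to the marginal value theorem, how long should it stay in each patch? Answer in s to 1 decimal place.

By the marginal value theorem, leave when the instantaneous gain rate g'(t) equals the habitat-wide average g(t)/(T + t).
g'(t) = 0.33·88·t^-0.67. Setting 0.33·88·t^-0.67 = 88·t^0.33/(24.3+t) gives 0.33(24.3+t) = t, so 0.67·t = 0.33×24.3.
t* = 0.33×24.3/0.67 = 11.97 s.

12.0 s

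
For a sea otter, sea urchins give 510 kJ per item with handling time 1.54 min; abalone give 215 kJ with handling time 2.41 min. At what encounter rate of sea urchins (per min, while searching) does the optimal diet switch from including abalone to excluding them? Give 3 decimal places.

Drop abalone once their profitability E₂/h₂ falls below the rate achievable on sea urchins alone: E₂/h₂ = λE₁/(1 + λh₁).
Solve for λ: λE₁h₂ = E₂(1 + λh₁) → λ(E₁h₂ − E₂h₁) = E₂ → λ = E₂/(E₁h₂ − E₂h₁).
λ = 215/(510×2.41 − 215×1.54) = 215/898 = 0.2394 per min.

0.239 per min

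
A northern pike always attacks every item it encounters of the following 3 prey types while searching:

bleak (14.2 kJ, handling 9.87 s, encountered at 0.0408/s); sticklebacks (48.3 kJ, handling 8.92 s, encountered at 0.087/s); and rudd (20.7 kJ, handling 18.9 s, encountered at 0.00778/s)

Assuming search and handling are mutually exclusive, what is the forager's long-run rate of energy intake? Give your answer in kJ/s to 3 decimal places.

2.125 kJ/s

R = Σλ_iE_i / (1 + Σλ_ih_i)
Numerator: 0.0408×14.2 + 0.087×48.3 + 0.00778×20.7 = 4.943
Denominator: 1 + 0.0408×9.87 + 0.087×8.92 + 0.00778×18.9 = 2.326
R = 4.943/2.326 = 2.125 kJ/s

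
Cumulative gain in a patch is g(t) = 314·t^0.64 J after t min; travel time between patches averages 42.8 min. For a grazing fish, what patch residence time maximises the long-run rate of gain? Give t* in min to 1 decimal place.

76.1 min

Optimal t* satisfies g'(t*) = g(t*)/(T + t*).
g'(t) = 0.64·314·t^-0.36. Setting 0.64·314·t^-0.36 = 314·t^0.64/(42.8+t) gives 0.64(42.8+t) = t, so 0.36·t = 0.64×42.8.
t* = 0.64×42.8/0.36 = 76.09 min.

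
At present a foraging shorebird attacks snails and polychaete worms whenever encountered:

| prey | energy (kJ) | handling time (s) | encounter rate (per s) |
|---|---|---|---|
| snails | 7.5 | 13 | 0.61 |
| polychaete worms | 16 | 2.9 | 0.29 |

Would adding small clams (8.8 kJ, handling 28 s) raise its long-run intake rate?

No

On snails and polychaete worms alone, R = ΣλE/(1+Σλh) = 9.215/9.771 = 0.9431 kJ/s.
small clams: E/h = 8.8/28 = 0.3143 kJ/s.
0.3143 < 0.9431, so adding small clams would lower the average — exclude it.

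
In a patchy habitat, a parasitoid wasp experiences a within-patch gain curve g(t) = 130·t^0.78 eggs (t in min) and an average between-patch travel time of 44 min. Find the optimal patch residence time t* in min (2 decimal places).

156.00 min

Maximise g(t)/(T+t): set derivative to zero → g'(t)(T+t) = g(t).
g'(t) = 0.78·130·t^-0.22. Setting 0.78·130·t^-0.22 = 130·t^0.78/(44+t) gives 0.78(44+t) = t, so 0.22·t = 0.78×44.
t* = 0.78×44/0.22 = 156 min.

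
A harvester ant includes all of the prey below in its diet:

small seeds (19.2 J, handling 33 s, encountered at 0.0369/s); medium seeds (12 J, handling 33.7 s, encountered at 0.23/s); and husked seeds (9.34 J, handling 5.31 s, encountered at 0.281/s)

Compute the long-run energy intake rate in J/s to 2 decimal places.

0.53 J/s

Energy encountered per unit search time: 0.0369×19.2 + 0.23×12 + 0.281×9.34 = 6.093 J/s.
Handling time per unit search time: 0.0369×33 + 0.23×33.7 + 0.281×5.31 = 10.46.
Rate = 6.093/(1 + 10.46) = 0.5316 J/s.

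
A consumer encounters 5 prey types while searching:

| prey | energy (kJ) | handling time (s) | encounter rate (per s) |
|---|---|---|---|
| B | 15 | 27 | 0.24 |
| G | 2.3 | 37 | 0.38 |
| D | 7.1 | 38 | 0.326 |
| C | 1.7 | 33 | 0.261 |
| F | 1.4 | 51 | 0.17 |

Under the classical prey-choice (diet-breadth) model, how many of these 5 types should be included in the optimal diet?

1

E/h in descending order: B 0.556, D 0.187, G 0.0622, C 0.0515, F 0.0275 kJ/s. The optimal diet is the largest prefix of this list for which every included type satisfies E_i/h_i > R on the types above it.
Rate on top 1: 0.4813. D: 0.187 < 0.4813 → exclude; stop.
Optimal diet: B — 1 of 5 types.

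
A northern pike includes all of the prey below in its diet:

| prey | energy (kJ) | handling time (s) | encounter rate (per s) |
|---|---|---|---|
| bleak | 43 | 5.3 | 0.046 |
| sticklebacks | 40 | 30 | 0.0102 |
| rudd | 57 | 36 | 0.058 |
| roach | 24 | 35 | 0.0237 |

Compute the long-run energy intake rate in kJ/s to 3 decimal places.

Energy encountered per unit search time: 0.046×43 + 0.0102×40 + 0.058×57 + 0.0237×24 = 6.261 kJ/s.
Handling time per unit search time: 0.046×5.3 + 0.0102×30 + 0.058×36 + 0.0237×35 = 3.467.
Rate = 6.261/(1 + 3.467) = 1.401 kJ/s.

1.401 kJ/s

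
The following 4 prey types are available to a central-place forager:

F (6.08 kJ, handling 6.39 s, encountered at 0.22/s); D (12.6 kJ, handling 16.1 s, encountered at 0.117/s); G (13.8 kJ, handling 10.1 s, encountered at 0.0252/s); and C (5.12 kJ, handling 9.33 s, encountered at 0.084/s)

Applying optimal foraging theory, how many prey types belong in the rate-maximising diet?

Rank by E/h (kJ/s): G 1.37, F 0.951, D 0.783, C 0.549. Include each in turn until the next type's E/h falls below the running intake rate.
Rate on top 1: 0.2772. F: 0.951 > 0.2772 → include.
Rate on top 2: 0.6335. D: 0.783 > 0.6335 → include.
Rate on top 3: 0.6953. C: 0.549 < 0.6953 → exclude; stop.
Optimal diet: G, F, D — 3 of 4 types.

3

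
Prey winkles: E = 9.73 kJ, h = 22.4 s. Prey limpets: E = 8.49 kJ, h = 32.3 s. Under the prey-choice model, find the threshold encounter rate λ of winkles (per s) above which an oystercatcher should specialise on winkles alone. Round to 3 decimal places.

0.068 per s

The zero-one rule: include limpets iff E₂/h₂ > λE₁/(1+λh₁). Equality gives the switch point.
λE₁h₂ = E₂ + λE₂h₁ ⇒ λ = E₂/(E₁h₂ − E₂h₁) = 8.49/(314.3 − 190.2) = 0.06841 per s.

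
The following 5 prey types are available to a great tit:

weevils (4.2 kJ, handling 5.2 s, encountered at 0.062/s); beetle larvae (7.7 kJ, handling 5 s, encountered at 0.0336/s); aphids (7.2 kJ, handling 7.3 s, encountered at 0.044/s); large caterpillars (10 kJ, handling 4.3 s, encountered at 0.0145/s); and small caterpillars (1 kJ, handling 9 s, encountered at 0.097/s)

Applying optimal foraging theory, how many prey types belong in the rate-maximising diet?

E/h in descending order: large caterpillars 2.33, beetle larvae 1.54, aphids 0.986, weevils 0.808, small caterpillars 0.111 kJ/s. The optimal diet is the largest prefix of this list for which every included type satisfies E_i/h_i > R on the types above it.
Rate on top 1: 0.1365. beetle larvae: 1.54 > 0.1365 → include.
Rate on top 2: 0.3281. aphids: 0.986 > 0.3281 → include.
Rate on top 3: 0.4644. weevils: 0.808 > 0.4644 → include.
Rate on top 4: 0.5235. small caterpillars: 0.111 < 0.5235 → exclude; stop.
Optimal diet: large caterpillars, beetle larvae, aphids, weevils — 4 of 5 types.

4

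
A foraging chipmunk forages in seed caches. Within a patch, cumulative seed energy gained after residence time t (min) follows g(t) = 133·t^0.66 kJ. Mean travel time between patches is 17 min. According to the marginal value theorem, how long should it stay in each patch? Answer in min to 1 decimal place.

33.0 min

By the marginal value theorem, leave when the instantaneous gain rate g'(t) equals the habitat-wide average g(t)/(T + t).
g'(t) = 0.66·133·t^-0.34. Setting 0.66·133·t^-0.34 = 133·t^0.66/(17+t) gives 0.66(17+t) = t, so 0.34·t = 0.66×17.
t* = 0.66×17/0.34 = 33 min.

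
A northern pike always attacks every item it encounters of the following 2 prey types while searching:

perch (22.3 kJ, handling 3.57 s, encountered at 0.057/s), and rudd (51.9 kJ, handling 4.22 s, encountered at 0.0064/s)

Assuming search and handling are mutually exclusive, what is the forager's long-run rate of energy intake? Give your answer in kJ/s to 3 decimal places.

1.303 kJ/s

Energy encountered per unit search time: 0.057×22.3 + 0.0064×51.9 = 1.603 kJ/s.
Handling time per unit search time: 0.057×3.57 + 0.0064×4.22 = 0.2305.
Rate = 1.603/(1 + 0.2305) = 1.303 kJ/s.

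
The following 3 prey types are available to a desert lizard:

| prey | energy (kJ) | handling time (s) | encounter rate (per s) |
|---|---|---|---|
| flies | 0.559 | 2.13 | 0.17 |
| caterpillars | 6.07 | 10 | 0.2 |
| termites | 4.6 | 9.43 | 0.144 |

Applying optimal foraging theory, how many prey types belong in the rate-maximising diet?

Rank by E/h (kJ/s): caterpillars 0.607, termites 0.488, flies 0.262. Include each in turn until the next type's E/h falls below the running intake rate.
Rate on top 1: 0.4047. termites: 0.488 > 0.4047 → include.
Rate on top 2: 0.4306. flies: 0.262 < 0.4306 → exclude; stop.
Optimal diet: caterpillars, termites — 2 of 3 types.

2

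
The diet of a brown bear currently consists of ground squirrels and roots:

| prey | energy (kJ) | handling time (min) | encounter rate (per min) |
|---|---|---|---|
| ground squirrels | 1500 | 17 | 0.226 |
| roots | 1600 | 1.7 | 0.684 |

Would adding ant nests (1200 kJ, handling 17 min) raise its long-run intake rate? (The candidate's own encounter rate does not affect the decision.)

No

Current rate: (0.226×1500 + 0.684×1600)/(1 + 0.226×17 + 0.684×1.7) = 238.7 kJ/min.
Profitability of ant nests: 1200/17 = 70.59 kJ/min.
70.59 < 238.7, so adding ant nests would lower the average — exclude it.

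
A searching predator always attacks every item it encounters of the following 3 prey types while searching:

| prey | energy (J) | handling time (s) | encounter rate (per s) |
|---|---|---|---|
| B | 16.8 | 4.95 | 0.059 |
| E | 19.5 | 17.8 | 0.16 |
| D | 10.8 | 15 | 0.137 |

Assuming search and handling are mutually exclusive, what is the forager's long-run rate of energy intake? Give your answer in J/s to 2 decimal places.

0.90 J/s

R = (0.059×16.8 + 0.16×19.5 + 0.137×10.8) / (1 + 0.059×4.95 + 0.16×17.8 + 0.137×15) = 5.591/6.195 = 0.9025 J/s.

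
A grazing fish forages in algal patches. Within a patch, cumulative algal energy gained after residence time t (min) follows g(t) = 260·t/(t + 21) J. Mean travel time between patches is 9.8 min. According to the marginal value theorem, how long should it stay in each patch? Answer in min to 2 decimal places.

By the marginal value theorem, leave when the instantaneous gain rate g'(t) equals the habitat-wide average g(t)/(T + t).
g'(t) = 260·21/(t + 21)². Setting 260·21/(t+21)² = 260t/[(t+21)(9.8+t)] gives 21(9.8+t) = t(t+21), so t² = 21×9.8 = 205.8.
t* = √205.8 = 14.35 min.

14.35 min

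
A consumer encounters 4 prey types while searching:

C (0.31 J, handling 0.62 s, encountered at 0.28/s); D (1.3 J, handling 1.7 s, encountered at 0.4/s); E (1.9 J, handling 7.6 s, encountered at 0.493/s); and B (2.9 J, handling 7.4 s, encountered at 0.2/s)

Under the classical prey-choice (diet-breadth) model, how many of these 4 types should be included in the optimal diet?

Rank by E/h (J/s): D 0.765, C 0.5, B 0.392, E 0.25. Include each in turn until the next type's E/h falls below the running intake rate.
Rate on top 1: 0.3095. C: 0.5 > 0.3095 → include.
Rate on top 2: 0.3274. B: 0.392 > 0.3274 → include.
Rate on top 3: 0.356. E: 0.25 < 0.356 → exclude; stop.
Optimal diet: D, C, B — 3 of 4 types.

3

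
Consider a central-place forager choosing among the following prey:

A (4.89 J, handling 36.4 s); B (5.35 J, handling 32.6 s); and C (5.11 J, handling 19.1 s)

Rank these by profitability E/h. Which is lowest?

Profitability E/h (J/s): A = 4.89/36.4 = 0.134, B = 5.35/32.6 = 0.164, C = 5.11/19.1 = 0.268.
Ranked: C > B > A.

A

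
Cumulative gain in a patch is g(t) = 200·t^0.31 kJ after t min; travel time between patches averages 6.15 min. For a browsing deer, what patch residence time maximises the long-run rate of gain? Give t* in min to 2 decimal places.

Maximise g(t)/(T+t): set derivative to zero → g'(t)(T+t) = g(t).
g'(t) = 0.31·200·t^-0.69. Setting 0.31·200·t^-0.69 = 200·t^0.31/(6.15+t) gives 0.31(6.15+t) = t, so 0.69·t = 0.31×6.15.
t* = 0.31×6.15/0.69 = 2.763 min.

2.76 min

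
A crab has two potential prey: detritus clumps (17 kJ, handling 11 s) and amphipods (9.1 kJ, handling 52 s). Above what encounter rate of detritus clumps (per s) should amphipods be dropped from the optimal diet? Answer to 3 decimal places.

The zero-one rule: include amphipods iff E₂/h₂ > λE₁/(1+λh₁). Equality gives the switch point.
λE₁h₂ = E₂ + λE₂h₁ ⇒ λ = E₂/(E₁h₂ − E₂h₁) = 9.1/(884 − 100.1) = 0.01161 per s.

0.012 per s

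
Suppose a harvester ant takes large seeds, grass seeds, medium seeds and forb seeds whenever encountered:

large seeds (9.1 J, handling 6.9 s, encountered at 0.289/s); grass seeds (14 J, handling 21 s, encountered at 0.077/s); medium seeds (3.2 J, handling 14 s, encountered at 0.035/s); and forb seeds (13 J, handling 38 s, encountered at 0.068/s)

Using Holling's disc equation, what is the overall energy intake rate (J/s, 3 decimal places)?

Energy encountered per unit search time: 0.289×9.1 + 0.077×14 + 0.035×3.2 + 0.068×13 = 4.704 J/s.
Handling time per unit search time: 0.289×6.9 + 0.077×21 + 0.035×14 + 0.068×38 = 6.685.
Rate = 4.704/(1 + 6.685) = 0.6121 J/s.

0.612 J/s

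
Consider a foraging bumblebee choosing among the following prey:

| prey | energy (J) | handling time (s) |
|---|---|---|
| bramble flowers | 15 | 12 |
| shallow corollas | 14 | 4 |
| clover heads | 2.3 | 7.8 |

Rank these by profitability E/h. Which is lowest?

clover heads

In descending order of E/h:
shallow corollas: 14/4 = 3.5 J/s
bramble flowers: 15/12 = 1.25 J/s
clover heads: 2.3/7.8 = 0.295 J/s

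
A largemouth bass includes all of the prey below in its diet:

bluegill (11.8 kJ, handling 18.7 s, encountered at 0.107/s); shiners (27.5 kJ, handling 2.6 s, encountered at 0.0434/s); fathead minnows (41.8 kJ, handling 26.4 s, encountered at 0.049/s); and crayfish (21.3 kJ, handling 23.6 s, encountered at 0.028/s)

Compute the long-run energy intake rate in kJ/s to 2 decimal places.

1.01 kJ/s

R = (0.107×11.8 + 0.0434×27.5 + 0.049×41.8 + 0.028×21.3) / (1 + 0.107×18.7 + 0.0434×2.6 + 0.049×26.4 + 0.028×23.6) = 5.101/5.068 = 1.006 kJ/s.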